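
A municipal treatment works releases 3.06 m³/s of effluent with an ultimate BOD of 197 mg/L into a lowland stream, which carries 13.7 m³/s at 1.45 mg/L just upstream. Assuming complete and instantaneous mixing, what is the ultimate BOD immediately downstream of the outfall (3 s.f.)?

37.2 mg/L

Flow-weighted mixing: C = (Q_r C_r + Q_w C_w)/(Q_r + Q_w)
= (13.7×1.45 + 3.06×197)/(13.7 + 3.06) = 622.7/16.76 = 37.15 mg/L.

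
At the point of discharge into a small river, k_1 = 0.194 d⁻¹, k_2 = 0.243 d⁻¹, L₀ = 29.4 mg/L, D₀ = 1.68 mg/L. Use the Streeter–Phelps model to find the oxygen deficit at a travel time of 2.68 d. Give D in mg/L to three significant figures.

D ≈ 9.39 mg/L

k_1 L₀/(k_2−k_1) = 0.194×29.4/(0.243−0.194) = 5.704/0.04900 = 116.4 mg/L.
e^(−k_1 t) = e^(−0.194×2.680) = 0.5946; e^(−k_2 t) = e^(−0.243×2.680) = 0.5214.
D = 116.4 × (0.5946 − 0.5214) + 1.68 × 0.5214 = 8.517 + 0.8760 = 9.393 mg/L.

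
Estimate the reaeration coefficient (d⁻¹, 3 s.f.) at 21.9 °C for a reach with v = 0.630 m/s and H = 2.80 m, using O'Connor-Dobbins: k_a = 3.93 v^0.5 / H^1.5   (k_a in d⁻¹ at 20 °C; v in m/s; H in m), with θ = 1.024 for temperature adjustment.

k_a ≈ 0.696 d⁻¹

k_a(20) = 3.93 × 0.630^0.5 / 2.80^1.5 = 3.93 × 0.7937 / 4.685 = 0.6658 d⁻¹.
k_a(21.9) = 0.6658 × 1.024^(21.9−20) = 0.6658 × 1.046 = 0.6965 d⁻¹.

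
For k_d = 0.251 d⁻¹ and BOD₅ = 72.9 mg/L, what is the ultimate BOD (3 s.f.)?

BOD₅ = L₀(1 − e^(−5k_d)) ⇒ L₀ = BOD₅ / (1 − e^(−5×0.251))
= 72.9 / (1 − 0.2851) = 72.9 / 0.7149 = 102.0 mg/L.

L₀ ≈ 102 mg/L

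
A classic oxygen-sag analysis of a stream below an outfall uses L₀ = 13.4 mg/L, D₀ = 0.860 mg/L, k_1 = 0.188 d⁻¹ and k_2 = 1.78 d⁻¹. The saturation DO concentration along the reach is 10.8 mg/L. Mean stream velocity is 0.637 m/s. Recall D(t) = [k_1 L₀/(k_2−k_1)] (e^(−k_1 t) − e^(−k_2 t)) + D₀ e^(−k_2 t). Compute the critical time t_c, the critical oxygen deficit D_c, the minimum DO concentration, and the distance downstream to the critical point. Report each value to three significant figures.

t_c ≈ 0.919 d; D_c ≈ 1.19 mg/L; min DO ≈ 9.61 mg/L; x_c ≈ 50.6 km

t_c = [1/(k_2−k_1)] ln[(k_2/k_1)(1 − D₀(k_2−k_1)/(k_1 L₀))]
= [1/(1.78−0.188)] ln[(1.78/0.188)(1 − 0.860×1.592/(0.188×13.4))]
= (1/1.592) ln[9.468 × 0.4565] = 0.6281 × ln(4.322) = 0.6281 × 1.464 = 0.9195 d.
D_c = (k_1/k_2) L₀ e^(−k_1 t_c) = (0.188/1.78) × 13.4 × e^(−0.188×0.9195) = 0.1056 × 13.4 × 0.8413 = 1.191 mg/L.
Minimum DO = C_s − D_c = 10.8 − 1.191 = 9.609 mg/L.
x_c = v t_c = 0.637 m/s × 0.9195 d × 86400 s/d = 50610 m ≈ 50.6 km.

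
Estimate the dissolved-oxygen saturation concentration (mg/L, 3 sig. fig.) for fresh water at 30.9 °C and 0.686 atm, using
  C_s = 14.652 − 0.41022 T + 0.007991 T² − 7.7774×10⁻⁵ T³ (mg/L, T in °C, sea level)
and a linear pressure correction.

At sea level: C_s = 14.652 − 0.41022×30.9 + 0.007991×30.9² − 7.7774×10⁻⁵×30.9³ = 7.311 mg/L.
Pressure correction: C_s' = 7.311 × 0.686 = 5.016 mg/L.

C_s ≈ 5.02 mg/L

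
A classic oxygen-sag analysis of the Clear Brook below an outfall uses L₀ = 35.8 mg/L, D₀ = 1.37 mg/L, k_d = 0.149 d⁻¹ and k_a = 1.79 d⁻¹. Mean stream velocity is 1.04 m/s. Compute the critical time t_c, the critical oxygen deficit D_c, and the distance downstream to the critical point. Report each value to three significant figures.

t_c ≈ 1.18 d; D_c ≈ 2.50 mg/L; x_c ≈ 106 km

At the critical point dD/dt = 0, so k_d L₀ e^(−k_d t) = k_a D. Substituting D(t) from the Streeter–Phelps equation and solving for t gives
t_c = ln[(k_a/k_d)(1 − D₀(k_a−k_d)/(k_d L₀))] / (k_a−k_d).
Here k_a−k_d = 1.641 d⁻¹ and 1 − D₀(k_a−k_d)/(k_d L₀) = 1 − 1.37×1.641/(0.149×35.8) = 0.5785, so
t_c = ln(12.01 × 0.5785) / 1.641 = 1.939 / 1.641 = 1.181 d.
L(t_c) = L₀ e^(−k_d t_c) = 35.8 × 0.8386 = 30.02 mg/L, and at the critical point k_a D_c = k_d L, so D_c = (0.149/1.79) × 30.02 = 2.499 mg/L.
x_c = v t_c = 1.04 m/s × 1.181 d × 86400 s/d = 106200 m ≈ 106 km.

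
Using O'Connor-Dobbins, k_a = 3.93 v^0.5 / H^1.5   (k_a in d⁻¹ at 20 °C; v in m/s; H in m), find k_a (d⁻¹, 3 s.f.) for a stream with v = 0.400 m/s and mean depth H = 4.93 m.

k_a = 3.93 × 0.400^0.5 / 4.93^1.5 = 3.93 × 0.6325 / 10.95 = 0.2271 d⁻¹.

k_a ≈ 0.227 d⁻¹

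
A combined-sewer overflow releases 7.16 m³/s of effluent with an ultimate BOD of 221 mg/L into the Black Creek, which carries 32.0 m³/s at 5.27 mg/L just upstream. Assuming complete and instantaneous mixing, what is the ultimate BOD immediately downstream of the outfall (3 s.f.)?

Flow-weighted mixing: C = (Q_r C_r + Q_w C_w)/(Q_r + Q_w)
= (32.0×5.27 + 7.16×221)/(32.0 + 7.16) = 1751/39.16 = 44.71 mg/L.

44.7 mg/L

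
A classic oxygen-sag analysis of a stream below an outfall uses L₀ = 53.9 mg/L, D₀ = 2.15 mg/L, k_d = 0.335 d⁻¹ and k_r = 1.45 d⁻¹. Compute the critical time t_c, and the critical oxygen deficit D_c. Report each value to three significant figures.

t_c = [1/(k_r−k_d)] ln[(k_r/k_d)(1 − D₀(k_r−k_d)/(k_d L₀))]
= [1/(1.45−0.335)] ln[(1.45/0.335)(1 − 2.15×1.115/(0.335×53.9))]
= (1/1.115) ln[4.328 × 0.8672] = 0.8969 × ln(3.754) = 0.8969 × 1.323 = 1.186 d.
D_c = (k_d/k_r) L₀ e^(−k_d t_c) = (0.335/1.45) × 53.9 × e^(−0.335×1.186) = 0.2310 × 53.9 × 0.6721 = 8.369 mg/L.

t_c ≈ 1.19 d; D_c ≈ 8.37 mg/L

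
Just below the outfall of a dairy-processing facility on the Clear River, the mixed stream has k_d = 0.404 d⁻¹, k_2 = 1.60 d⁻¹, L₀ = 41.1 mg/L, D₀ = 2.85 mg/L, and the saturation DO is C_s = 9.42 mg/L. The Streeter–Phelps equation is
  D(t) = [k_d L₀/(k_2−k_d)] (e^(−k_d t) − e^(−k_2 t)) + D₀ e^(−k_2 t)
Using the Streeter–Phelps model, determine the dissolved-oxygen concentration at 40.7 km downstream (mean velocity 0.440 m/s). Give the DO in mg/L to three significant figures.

Travel time t = x/v = 40.7 km / (0.440 m/s) = 40700 m / 0.440 m/s = 92500 s = 1.071 d.
k_d L₀/(k_2−k_d) = 0.404×41.1/(1.60−0.404) = 16.60/1.196 = 13.88 mg/L.
e^(−k_d t) = e^(−0.404×1.071) = 0.6489; e^(−k_2 t) = e^(−1.60×1.071) = 0.1803.
D = 13.88 × (0.6489 − 0.1803) + 2.85 × 0.1803 = 6.505 + 0.5139 = 7.019 mg/L.
DO = C_s − D = 9.42 − 7.019 = 2.401 mg/L.

DO ≈ 2.40 mg/L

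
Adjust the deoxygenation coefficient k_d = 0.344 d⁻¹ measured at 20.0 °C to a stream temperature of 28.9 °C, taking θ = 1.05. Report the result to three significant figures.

k_d(T₂) = k_d(T₁) · θ^(T₂−T₁) = 0.344 × 1.05^(28.9−20.0)
= 0.344 × 1.05^8.90 = 0.344 × 1.544 = 0.5311 d⁻¹.

k_d ≈ 0.531 d⁻¹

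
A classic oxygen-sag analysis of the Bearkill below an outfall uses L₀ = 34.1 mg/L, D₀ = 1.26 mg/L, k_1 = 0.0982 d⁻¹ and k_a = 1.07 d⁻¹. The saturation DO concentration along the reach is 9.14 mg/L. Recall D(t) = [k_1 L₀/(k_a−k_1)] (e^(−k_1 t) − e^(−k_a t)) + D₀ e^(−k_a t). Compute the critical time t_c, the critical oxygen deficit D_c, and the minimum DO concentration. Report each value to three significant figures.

t_c ≈ 1.99 d; D_c ≈ 2.57 mg/L; min DO ≈ 6.57 mg/L

At the critical point dD/dt = 0, so k_1 L₀ e^(−k_1 t) = k_a D. Substituting D(t) from the Streeter–Phelps equation and solving for t gives
t_c = ln[(k_a/k_1)(1 − D₀(k_a−k_1)/(k_1 L₀))] / (k_a−k_1).
Here k_a−k_1 = 0.9718 d⁻¹ and 1 − D₀(k_a−k_1)/(k_1 L₀) = 1 − 1.26×0.9718/(0.0982×34.1) = 0.6343, so
t_c = ln(10.90 × 0.6343) / 0.9718 = 1.933 / 0.9718 = 1.989 d.
D_c = (k_1/k_a) L₀ e^(−k_1 t_c) = (0.0982/1.07) × 34.1 × e^(−0.0982×1.989) = 0.09178 × 34.1 × 0.8225 = 2.574 mg/L.
Minimum DO = C_s − D_c = 9.14 − 2.574 = 6.566 mg/L.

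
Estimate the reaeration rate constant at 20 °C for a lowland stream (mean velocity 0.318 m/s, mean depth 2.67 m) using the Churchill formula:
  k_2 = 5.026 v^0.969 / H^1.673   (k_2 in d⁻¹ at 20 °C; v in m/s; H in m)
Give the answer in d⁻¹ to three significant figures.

k_2 = 5.026 × 0.318^0.969 / 2.67^1.673 = 5.026 × 0.3295 / 5.171 = 0.3203 d⁻¹.

k_2 ≈ 0.320 d⁻¹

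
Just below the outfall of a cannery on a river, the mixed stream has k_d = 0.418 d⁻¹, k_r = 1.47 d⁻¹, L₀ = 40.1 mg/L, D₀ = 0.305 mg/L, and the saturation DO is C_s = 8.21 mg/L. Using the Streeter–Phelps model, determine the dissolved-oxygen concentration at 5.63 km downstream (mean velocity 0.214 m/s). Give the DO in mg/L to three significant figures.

DO ≈ 4.17 mg/L

Travel time t = x/v = 5.63 km / (0.214 m/s) = 5630 m / 0.214 m/s = 26310 s = 0.3045 d.
k_d L₀/(k_r−k_d) = 0.418×40.1/(1.47−0.418) = 16.76/1.052 = 15.93 mg/L.
e^(−k_d t) = e^(−0.418×0.3045) = 0.8805; e^(−k_r t) = e^(−1.47×0.3045) = 0.6392.
D = 15.93 × (0.8805 − 0.6392) + 0.305 × 0.6392 = 3.845 + 0.1949 = 4.040 mg/L.
DO = C_s − D = 8.21 − 4.040 = 4.170 mg/L.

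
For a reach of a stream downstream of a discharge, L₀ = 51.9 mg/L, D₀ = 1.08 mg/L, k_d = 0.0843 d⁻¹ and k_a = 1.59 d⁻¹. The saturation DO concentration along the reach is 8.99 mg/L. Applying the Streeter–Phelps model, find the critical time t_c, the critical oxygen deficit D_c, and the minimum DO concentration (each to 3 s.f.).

With k_a/k_d = 18.86 and 1 − D₀(k_a−k_d)/(k_d L₀) = 0.6283,
t_c = ln(18.86 × 0.6283) / (1.59 − 0.0843) = ln(11.85) / 1.506 = 2.472/1.506 = 1.642 d.
L(t_c) = L₀ e^(−k_d t_c) = 51.9 × 0.8707 = 45.19 mg/L, and at the critical point k_a D_c = k_d L, so D_c = (0.0843/1.59) × 45.19 = 2.396 mg/L.
Minimum DO = C_s − D_c = 8.99 − 2.396 = 6.594 mg/L.

t_c ≈ 1.64 d; D_c ≈ 2.40 mg/L; min DO ≈ 6.59 mg/L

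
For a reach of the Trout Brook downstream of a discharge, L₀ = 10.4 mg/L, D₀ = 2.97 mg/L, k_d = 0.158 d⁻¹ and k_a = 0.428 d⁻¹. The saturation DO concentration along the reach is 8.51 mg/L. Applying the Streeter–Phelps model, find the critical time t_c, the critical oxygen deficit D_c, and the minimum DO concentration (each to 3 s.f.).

t_c ≈ 1.21 d; D_c ≈ 3.17 mg/L; min DO ≈ 5.34 mg/L

At the critical point dD/dt = 0, so k_d L₀ e^(−k_d t) = k_a D. Substituting D(t) from the Streeter–Phelps equation and solving for t gives
t_c = ln[(k_a/k_d)(1 − D₀(k_a−k_d)/(k_d L₀))] / (k_a−k_d).
Here k_a−k_d = 0.2700 d⁻¹ and 1 − D₀(k_a−k_d)/(k_d L₀) = 1 − 2.97×0.2700/(0.158×10.4) = 0.5120, so
t_c = ln(2.709 × 0.5120) / 0.2700 = 0.3271 / 0.2700 = 1.211 d.
L(t_c) = L₀ e^(−k_d t_c) = 10.4 × 0.8258 = 8.588 mg/L, and at the critical point k_a D_c = k_d L, so D_c = (0.158/0.428) × 8.588 = 3.170 mg/L.
Minimum DO = C_s − D_c = 8.51 − 3.170 = 5.340 mg/L.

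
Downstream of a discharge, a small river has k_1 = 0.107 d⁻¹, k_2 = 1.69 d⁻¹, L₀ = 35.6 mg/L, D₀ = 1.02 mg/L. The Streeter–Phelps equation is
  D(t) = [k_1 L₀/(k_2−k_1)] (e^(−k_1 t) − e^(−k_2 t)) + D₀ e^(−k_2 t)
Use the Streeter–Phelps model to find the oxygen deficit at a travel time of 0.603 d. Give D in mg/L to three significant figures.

k_1 L₀/(k_2−k_1) = 0.107×35.6/(1.69−0.107) = 3.809/1.583 = 2.406 mg/L.
e^(−k_1 t) = e^(−0.107×0.6030) = 0.9375; e^(−k_2 t) = e^(−1.69×0.6030) = 0.3609.
D = 2.406 × (0.9375 − 0.3609) + 1.02 × 0.3609 = 1.387 + 0.3681 = 1.756 mg/L.

D ≈ 1.76 mg/L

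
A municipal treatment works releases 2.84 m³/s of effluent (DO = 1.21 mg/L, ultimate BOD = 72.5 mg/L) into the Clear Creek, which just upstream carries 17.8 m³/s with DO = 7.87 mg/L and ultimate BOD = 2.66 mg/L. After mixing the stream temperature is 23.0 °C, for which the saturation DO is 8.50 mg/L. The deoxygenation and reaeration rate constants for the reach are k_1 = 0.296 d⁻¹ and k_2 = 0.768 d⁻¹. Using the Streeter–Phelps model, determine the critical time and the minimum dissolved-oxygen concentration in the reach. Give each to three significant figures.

Mixed DO = (17.8×7.87 + 2.84×1.21)/(17.8+2.84) = 143.5/20.64 = 6.954 mg/L.
Mixed L₀ = (17.8×2.66 + 2.84×72.5)/(20.64) = 253.2/20.64 = 12.27 mg/L.
Initial deficit D₀ = C_s − DO₀ = 8.50 − 6.954 = 1.546 mg/L.
t_c = (1/0.4720) ln[(0.768/0.296)(1 − 1.546×0.4720/(0.296×12.27))] = 2.119 × ln(2.073) = 1.545 d.
D_c = (0.296/0.768) × 12.27 × e^(−0.296×1.545) = 0.3854 × 12.27 × 0.6330 = 2.994 mg/L.
Minimum DO = 8.50 − 2.994 = 5.506 mg/L.

t_c ≈ 1.54 d; minimum DO ≈ 5.51 mg/L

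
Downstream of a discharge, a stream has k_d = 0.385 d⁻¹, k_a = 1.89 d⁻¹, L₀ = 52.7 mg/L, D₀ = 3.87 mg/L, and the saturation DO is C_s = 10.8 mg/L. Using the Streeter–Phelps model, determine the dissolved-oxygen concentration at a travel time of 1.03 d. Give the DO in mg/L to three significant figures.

k_d L₀/(k_a−k_d) = 0.385×52.7/(1.89−0.385) = 20.29/1.505 = 13.48 mg/L.
e^(−k_d t) = e^(−0.385×1.030) = 0.6726; e^(−k_a t) = e^(−1.89×1.030) = 0.1427.
D = 13.48 × (0.6726 − 0.1427) + 3.87 × 0.1427 = 7.144 + 0.5524 = 7.696 mg/L.
DO = C_s − D = 10.8 − 7.696 = 3.104 mg/L.

DO ≈ 3.10 mg/L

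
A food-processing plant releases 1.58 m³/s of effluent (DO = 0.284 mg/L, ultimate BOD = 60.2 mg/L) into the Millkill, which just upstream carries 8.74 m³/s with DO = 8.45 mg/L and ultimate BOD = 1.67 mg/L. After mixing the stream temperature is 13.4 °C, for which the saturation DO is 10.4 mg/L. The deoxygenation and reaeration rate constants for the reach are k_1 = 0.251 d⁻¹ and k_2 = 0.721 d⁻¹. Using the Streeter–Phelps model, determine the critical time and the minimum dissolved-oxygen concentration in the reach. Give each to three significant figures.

t_c ≈ 0.480 d; minimum DO ≈ 7.12 mg/L

Mixed DO = (8.74×8.45 + 1.58×0.284)/(8.74+1.58) = 74.30/10.32 = 7.200 mg/L.
Mixed L₀ = (8.74×1.67 + 1.58×60.2)/(10.32) = 109.7/10.32 = 10.63 mg/L.
Initial deficit D₀ = C_s − DO₀ = 10.4 − 7.200 = 3.200 mg/L.
t_c = (1/0.4700) ln[(0.721/0.251)(1 − 3.200×0.4700/(0.251×10.63))] = 2.128 × ln(1.253) = 0.4805 d.
D_c = (0.251/0.721) × 10.63 × e^(−0.251×0.4805) = 0.3481 × 10.63 × 0.8864 = 3.280 mg/L.
Minimum DO = 10.4 − 3.280 = 7.120 mg/L.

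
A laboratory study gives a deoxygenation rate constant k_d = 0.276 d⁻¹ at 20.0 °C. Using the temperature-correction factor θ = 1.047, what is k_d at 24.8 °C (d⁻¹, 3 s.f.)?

k_d(T₂) = k_d(T₁) · θ^(T₂−T₁) = 0.276 × 1.047^(24.8−20.0)
= 0.276 × 1.047^4.80 = 0.276 × 1.247 = 0.3441 d⁻¹.

k_d ≈ 0.344 d⁻¹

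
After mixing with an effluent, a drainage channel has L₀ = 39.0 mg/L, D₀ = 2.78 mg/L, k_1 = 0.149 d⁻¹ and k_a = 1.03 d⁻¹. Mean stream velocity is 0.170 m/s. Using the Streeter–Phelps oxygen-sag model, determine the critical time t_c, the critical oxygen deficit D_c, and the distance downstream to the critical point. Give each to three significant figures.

t_c ≈ 1.57 d; D_c ≈ 4.46 mg/L; x_c ≈ 23.1 km

At the critical point dD/dt = 0, so k_1 L₀ e^(−k_1 t) = k_a D. Substituting D(t) from the Streeter–Phelps equation and solving for t gives
t_c = ln[(k_a/k_1)(1 − D₀(k_a−k_1)/(k_1 L₀))] / (k_a−k_1).
Here k_a−k_1 = 0.8810 d⁻¹ and 1 − D₀(k_a−k_1)/(k_1 L₀) = 1 − 2.78×0.8810/(0.149×39.0) = 0.5785, so
t_c = ln(6.913 × 0.5785) / 0.8810 = 1.386 / 0.8810 = 1.573 d.
L(t_c) = L₀ e^(−k_1 t_c) = 39.0 × 0.7910 = 30.85 mg/L, and at the critical point k_a D_c = k_1 L, so D_c = (0.149/1.03) × 30.85 = 4.463 mg/L.
x_c = v t_c = 0.170 m/s × 1.573 d × 86400 s/d = 23110 m ≈ 23.1 km.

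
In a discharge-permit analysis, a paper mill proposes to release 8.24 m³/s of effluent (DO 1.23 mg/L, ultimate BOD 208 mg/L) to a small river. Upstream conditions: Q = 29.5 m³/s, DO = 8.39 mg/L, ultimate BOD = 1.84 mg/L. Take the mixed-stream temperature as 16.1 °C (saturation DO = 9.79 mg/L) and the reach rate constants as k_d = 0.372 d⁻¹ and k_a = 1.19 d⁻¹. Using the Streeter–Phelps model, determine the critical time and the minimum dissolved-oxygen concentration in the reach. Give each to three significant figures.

t_c ≈ 1.24 d; minimum DO ≈ 0.551 mg/L

Mixed DO = (29.5×8.39 + 8.24×1.23)/(29.5+8.24) = 257.6/37.74 = 6.827 mg/L.
Mixed L₀ = (29.5×1.84 + 8.24×208)/(37.74) = 1768/37.74 = 46.85 mg/L.
Initial deficit D₀ = C_s − DO₀ = 9.79 − 6.827 = 2.963 mg/L.
t_c = (1/0.8180) ln[(1.19/0.372)(1 − 2.963×0.8180/(0.372×46.85))] = 1.222 × ln(2.754) = 1.238 d.
D_c = (0.372/1.19) × 46.85 × e^(−0.372×1.238) = 0.3126 × 46.85 × 0.6308 = 9.239 mg/L.
Minimum DO = 9.79 − 9.239 = 0.5506 mg/L.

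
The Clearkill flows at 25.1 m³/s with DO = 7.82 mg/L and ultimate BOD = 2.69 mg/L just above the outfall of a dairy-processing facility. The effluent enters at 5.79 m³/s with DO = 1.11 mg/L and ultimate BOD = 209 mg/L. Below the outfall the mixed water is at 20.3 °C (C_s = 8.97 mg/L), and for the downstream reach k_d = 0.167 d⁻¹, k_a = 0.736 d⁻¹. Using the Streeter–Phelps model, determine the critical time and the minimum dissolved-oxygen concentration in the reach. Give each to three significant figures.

t_c ≈ 2.22 d; minimum DO ≈ 2.49 mg/L

Mixed DO = (25.1×7.82 + 5.79×1.11)/(25.1+5.79) = 202.7/30.89 = 6.562 mg/L.
Mixed L₀ = (25.1×2.69 + 5.79×209)/(30.89) = 1278/30.89 = 41.36 mg/L.
Initial deficit D₀ = C_s − DO₀ = 8.97 − 6.562 = 2.408 mg/L.
t_c = (1/0.5690) ln[(0.736/0.167)(1 − 2.408×0.5690/(0.167×41.36))] = 1.757 × ln(3.533) = 2.218 d.
D_c = (0.167/0.736) × 41.36 × e^(−0.167×2.218) = 0.2269 × 41.36 × 0.6904 = 6.480 mg/L.
Minimum DO = 8.97 − 6.480 = 2.490 mg/L.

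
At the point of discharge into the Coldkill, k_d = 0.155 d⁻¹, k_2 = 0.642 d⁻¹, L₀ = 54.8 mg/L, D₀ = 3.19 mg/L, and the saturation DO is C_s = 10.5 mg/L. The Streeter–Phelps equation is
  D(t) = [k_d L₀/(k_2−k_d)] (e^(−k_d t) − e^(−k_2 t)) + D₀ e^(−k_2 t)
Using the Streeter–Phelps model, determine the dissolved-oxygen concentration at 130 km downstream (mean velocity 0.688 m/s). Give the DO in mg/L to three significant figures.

DO ≈ 1.57 mg/L

Travel time t = x/v = 130 km / (0.688 m/s) = 130000 m / 0.688 m/s = 189000 s = 2.187 d.
k_d L₀/(k_2−k_d) = 0.155×54.8/(0.642−0.155) = 8.494/0.4870 = 17.44 mg/L.
e^(−k_d t) = e^(−0.155×2.187) = 0.7125; e^(−k_2 t) = e^(−0.642×2.187) = 0.2456.
D = 17.44 × (0.7125 − 0.2456) + 3.19 × 0.2456 = 8.143 + 0.7835 = 8.927 mg/L.
DO = C_s − D = 10.5 − 8.927 = 1.573 mg/L.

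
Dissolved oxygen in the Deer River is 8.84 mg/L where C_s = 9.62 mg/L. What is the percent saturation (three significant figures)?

91.9 % saturation

% saturation = C/C_s × 100 = 8.84/9.62 × 100 = 91.9 %.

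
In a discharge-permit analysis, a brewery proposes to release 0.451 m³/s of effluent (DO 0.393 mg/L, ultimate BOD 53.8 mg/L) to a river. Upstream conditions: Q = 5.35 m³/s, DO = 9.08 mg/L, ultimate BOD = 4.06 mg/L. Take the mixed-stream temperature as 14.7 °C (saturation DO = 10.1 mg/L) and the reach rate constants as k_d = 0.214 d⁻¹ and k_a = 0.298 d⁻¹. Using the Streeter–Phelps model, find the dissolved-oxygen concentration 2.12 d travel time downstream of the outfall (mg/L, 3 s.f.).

Mixed DO = (5.35×9.08 + 0.451×0.393)/(5.35+0.451) = 48.76/5.801 = 8.405 mg/L.
Mixed L₀ = (5.35×4.06 + 0.451×53.8)/(5.801) = 45.98/5.801 = 7.927 mg/L.
Initial deficit D₀ = C_s − DO₀ = 10.1 − 8.405 = 1.695 mg/L.
D(2.12) = [0.214×7.927/(0.298−0.214)](e^(−0.214×2.12) − e^(−0.298×2.12)) + 1.695 e^(−0.298×2.12)
= 20.20 × (0.6353 − 0.5317) + 1.695 × 0.5317 = 2.994 mg/L.
DO = 10.1 − 2.994 = 7.106 mg/L.

DO ≈ 7.11 mg/L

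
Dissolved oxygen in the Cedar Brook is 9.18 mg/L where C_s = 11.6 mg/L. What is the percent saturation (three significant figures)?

% saturation = C/C_s × 100 = 9.18/11.6 × 100 = 79.1 %.

79.1 % saturation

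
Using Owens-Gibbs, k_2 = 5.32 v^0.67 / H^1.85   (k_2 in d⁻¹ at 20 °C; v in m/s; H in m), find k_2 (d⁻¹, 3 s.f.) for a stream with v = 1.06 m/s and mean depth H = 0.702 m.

k_2 = 5.32 × 1.06^0.67 / 0.702^1.85 = 5.32 × 1.040 / 0.5197 = 10.64 d⁻¹.

k_2 ≈ 10.6 d⁻¹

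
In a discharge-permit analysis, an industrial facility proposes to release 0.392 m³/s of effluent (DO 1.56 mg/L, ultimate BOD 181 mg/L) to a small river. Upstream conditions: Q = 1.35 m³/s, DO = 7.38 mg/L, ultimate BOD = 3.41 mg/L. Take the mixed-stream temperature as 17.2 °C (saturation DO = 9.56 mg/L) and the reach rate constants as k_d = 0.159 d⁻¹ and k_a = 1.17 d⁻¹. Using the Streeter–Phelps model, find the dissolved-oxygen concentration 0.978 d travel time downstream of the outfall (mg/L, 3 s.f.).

DO ≈ 4.78 mg/L

Mixed DO = (1.35×7.38 + 0.392×1.56)/(1.35+0.392) = 10.57/1.742 = 6.070 mg/L.
Mixed L₀ = (1.35×3.41 + 0.392×181)/(1.742) = 75.56/1.742 = 43.37 mg/L.
Initial deficit D₀ = C_s − DO₀ = 9.56 − 6.070 = 3.490 mg/L.
D(0.978) = [0.159×43.37/(1.17−0.159)](e^(−0.159×0.978) − e^(−1.17×0.978)) + 3.490 e^(−1.17×0.978)
= 6.821 × (0.8560 − 0.3185) + 3.490 × 0.3185 = 4.778 mg/L.
DO = 9.56 − 4.778 = 4.782 mg/L.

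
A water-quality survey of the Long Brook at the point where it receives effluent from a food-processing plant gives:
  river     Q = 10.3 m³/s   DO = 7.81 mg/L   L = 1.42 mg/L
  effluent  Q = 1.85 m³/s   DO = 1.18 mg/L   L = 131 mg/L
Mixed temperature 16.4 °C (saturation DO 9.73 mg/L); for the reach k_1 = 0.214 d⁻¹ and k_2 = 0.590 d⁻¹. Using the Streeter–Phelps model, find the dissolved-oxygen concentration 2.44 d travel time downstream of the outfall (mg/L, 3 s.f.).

Mixed DO = (10.3×7.81 + 1.85×1.18)/(10.3+1.85) = 82.63/12.15 = 6.800 mg/L.
Mixed L₀ = (10.3×1.42 + 1.85×131)/(12.15) = 257.0/12.15 = 21.15 mg/L.
Initial deficit D₀ = C_s − DO₀ = 9.73 − 6.800 = 2.930 mg/L.
D(2.44) = [0.214×21.15/(0.590−0.214)](e^(−0.214×2.44) − e^(−0.590×2.44)) + 2.930 e^(−0.590×2.44)
= 12.04 × (0.5932 − 0.2370) + 2.930 × 0.2370 = 4.982 mg/L.
DO = 9.73 − 4.982 = 4.748 mg/L.

DO ≈ 4.75 mg/L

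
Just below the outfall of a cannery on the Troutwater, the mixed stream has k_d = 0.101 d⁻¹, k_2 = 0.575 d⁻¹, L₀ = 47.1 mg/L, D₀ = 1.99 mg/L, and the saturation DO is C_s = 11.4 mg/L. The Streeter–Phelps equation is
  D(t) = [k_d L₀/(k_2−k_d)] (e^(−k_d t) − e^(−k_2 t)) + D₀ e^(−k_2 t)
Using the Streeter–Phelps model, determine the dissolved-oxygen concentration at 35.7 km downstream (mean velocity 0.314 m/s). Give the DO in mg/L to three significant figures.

Travel time t = x/v = 35.7 km / (0.314 m/s) = 35700 m / 0.314 m/s = 113700 s = 1.316 d.
k_d L₀/(k_2−k_d) = 0.101×47.1/(0.575−0.101) = 4.757/0.4740 = 10.04 mg/L.
e^(−k_d t) = e^(−0.101×1.316) = 0.8755; e^(−k_2 t) = e^(−0.575×1.316) = 0.4692.
D = 10.04 × (0.8755 − 0.4692) + 1.99 × 0.4692 = 4.078 + 0.9338 = 5.012 mg/L.
DO = C_s − D = 11.4 − 5.012 = 6.388 mg/L.

DO ≈ 6.39 mg/L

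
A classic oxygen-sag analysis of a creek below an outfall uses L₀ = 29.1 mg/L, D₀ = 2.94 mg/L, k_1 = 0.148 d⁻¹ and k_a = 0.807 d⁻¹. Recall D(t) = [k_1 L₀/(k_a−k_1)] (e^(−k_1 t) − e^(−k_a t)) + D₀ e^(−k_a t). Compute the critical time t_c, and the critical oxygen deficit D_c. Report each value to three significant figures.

t_c = [1/(k_a−k_1)] ln[(k_a/k_1)(1 − D₀(k_a−k_1)/(k_1 L₀))]
= [1/(0.807−0.148)] ln[(0.807/0.148)(1 − 2.94×0.6590/(0.148×29.1))]
= (1/0.6590) ln[5.453 × 0.5501] = 1.517 × ln(3.000) = 1.517 × 1.099 = 1.667 d.
D_c = (k_1/k_a) L₀ e^(−k_1 t_c) = (0.148/0.807) × 29.1 × e^(−0.148×1.667) = 0.1834 × 29.1 × 0.7814 = 4.170 mg/L.

t_c ≈ 1.67 d; D_c ≈ 4.17 mg/L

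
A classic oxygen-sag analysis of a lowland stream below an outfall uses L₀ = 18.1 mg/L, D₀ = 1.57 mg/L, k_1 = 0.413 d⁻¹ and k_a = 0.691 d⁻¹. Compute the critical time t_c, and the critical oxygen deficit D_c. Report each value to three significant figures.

t_c = [1/(k_a−k_1)] ln[(k_a/k_1)(1 − D₀(k_a−k_1)/(k_1 L₀))]
= [1/(0.691−0.413)] ln[(0.691/0.413)(1 − 1.57×0.2780/(0.413×18.1))]
= (1/0.2780) ln[1.673 × 0.9416] = 3.597 × ln(1.575) = 3.597 × 0.4545 = 1.635 d.
L(t_c) = L₀ e^(−k_1 t_c) = 18.1 × 0.5090 = 9.213 mg/L, and at the critical point k_a D_c = k_1 L, so D_c = (0.413/0.691) × 9.213 = 5.507 mg/L.

t_c ≈ 1.64 d; D_c ≈ 5.51 mg/L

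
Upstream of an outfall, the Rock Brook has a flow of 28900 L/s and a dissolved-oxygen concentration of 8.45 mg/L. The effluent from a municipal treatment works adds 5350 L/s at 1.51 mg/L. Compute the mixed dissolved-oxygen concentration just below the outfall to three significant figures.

7.37 mg/L

Flow-weighted mixing: C = (Q_r C_r + Q_w C_w)/(Q_r + Q_w)
= (28900×8.45 + 5350×1.51)/(28900 + 5350) = 252300/34250 = 7.366 mg/L.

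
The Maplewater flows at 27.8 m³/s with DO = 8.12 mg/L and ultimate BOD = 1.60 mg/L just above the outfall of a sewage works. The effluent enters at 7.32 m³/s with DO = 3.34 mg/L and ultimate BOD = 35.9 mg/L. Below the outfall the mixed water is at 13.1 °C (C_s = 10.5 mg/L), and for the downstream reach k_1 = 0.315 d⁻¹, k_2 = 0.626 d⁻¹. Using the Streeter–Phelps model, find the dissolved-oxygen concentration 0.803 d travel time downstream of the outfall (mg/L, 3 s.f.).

DO ≈ 6.94 mg/L

Mixed DO = (27.8×8.12 + 7.32×3.34)/(27.8+7.32) = 250.2/35.12 = 7.124 mg/L.
Mixed L₀ = (27.8×1.60 + 7.32×35.9)/(35.12) = 307.3/35.12 = 8.749 mg/L.
Initial deficit D₀ = C_s − DO₀ = 10.5 − 7.124 = 3.376 mg/L.
D(0.803) = [0.315×8.749/(0.626−0.315)](e^(−0.315×0.803) − e^(−0.626×0.803)) + 3.376 e^(−0.626×0.803)
= 8.862 × (0.7765 − 0.6049) + 3.376 × 0.6049 = 3.563 mg/L.
DO = 10.5 − 3.563 = 6.937 mg/L.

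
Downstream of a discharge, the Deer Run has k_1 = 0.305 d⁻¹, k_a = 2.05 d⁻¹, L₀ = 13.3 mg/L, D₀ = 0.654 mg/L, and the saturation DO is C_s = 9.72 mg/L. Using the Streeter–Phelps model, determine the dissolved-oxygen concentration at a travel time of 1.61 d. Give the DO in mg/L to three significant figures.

k_1 L₀/(k_a−k_1) = 0.305×13.3/(2.05−0.305) = 4.056/1.745 = 2.325 mg/L.
e^(−k_1 t) = e^(−0.305×1.610) = 0.6120; e^(−k_a t) = e^(−2.05×1.610) = 0.03686.
D = 2.325 × (0.6120 − 0.03686) + 0.654 × 0.03686 = 1.337 + 0.02411 = 1.361 mg/L.
DO = C_s − D = 9.72 − 1.361 = 8.359 mg/L.

DO ≈ 8.36 mg/L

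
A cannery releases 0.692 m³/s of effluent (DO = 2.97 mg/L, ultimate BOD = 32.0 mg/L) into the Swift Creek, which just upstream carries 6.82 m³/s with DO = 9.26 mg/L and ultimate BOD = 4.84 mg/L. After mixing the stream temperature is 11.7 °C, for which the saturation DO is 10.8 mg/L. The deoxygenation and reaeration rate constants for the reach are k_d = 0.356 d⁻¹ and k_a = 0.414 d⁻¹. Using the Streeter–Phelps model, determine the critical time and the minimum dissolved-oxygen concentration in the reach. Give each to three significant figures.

t_c ≈ 1.77 d; minimum DO ≈ 7.44 mg/L

Mixed DO = (6.82×9.26 + 0.692×2.97)/(6.82+0.692) = 65.21/7.512 = 8.681 mg/L.
Mixed L₀ = (6.82×4.84 + 0.692×32.0)/(7.512) = 55.15/7.512 = 7.342 mg/L.
Initial deficit D₀ = C_s − DO₀ = 10.8 − 8.681 = 2.119 mg/L.
t_c = (1/0.05800) ln[(0.414/0.356)(1 − 2.119×0.05800/(0.356×7.342))] = 17.24 × ln(1.108) = 1.772 d.
D_c = (0.356/0.414) × 7.342 × e^(−0.356×1.772) = 0.8599 × 7.342 × 0.5322 = 3.360 mg/L.
Minimum DO = 10.8 − 3.360 = 7.440 mg/L.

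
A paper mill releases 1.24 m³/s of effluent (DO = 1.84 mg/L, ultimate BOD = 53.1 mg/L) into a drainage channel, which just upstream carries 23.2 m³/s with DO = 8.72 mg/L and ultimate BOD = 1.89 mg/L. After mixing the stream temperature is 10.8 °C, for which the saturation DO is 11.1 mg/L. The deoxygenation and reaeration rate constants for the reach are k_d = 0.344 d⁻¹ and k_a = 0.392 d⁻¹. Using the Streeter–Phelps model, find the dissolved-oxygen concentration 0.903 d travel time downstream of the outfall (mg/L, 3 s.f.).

DO ≈ 8.18 mg/L

Mixed DO = (23.2×8.72 + 1.24×1.84)/(23.2+1.24) = 204.6/24.44 = 8.371 mg/L.
Mixed L₀ = (23.2×1.89 + 1.24×53.1)/(24.44) = 109.7/24.44 = 4.488 mg/L.
Initial deficit D₀ = C_s − DO₀ = 11.1 − 8.371 = 2.729 mg/L.
D(0.903) = [0.344×4.488/(0.392−0.344)](e^(−0.344×0.903) − e^(−0.392×0.903)) + 2.729 e^(−0.392×0.903)
= 32.17 × (0.7330 − 0.7019) + 2.729 × 0.7019 = 2.916 mg/L.
DO = 11.1 − 2.916 = 8.184 mg/L.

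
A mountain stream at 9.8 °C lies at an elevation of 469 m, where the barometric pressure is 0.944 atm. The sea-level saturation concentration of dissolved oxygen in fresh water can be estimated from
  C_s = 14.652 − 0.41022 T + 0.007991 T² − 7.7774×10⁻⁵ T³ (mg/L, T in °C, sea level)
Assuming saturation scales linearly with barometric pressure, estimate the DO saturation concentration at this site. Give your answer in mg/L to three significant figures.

At sea level: C_s = 14.652 − 0.41022×9.8 + 0.007991×9.8² − 7.7774×10⁻⁵×9.8³ = 11.33 mg/L.
Pressure correction: C_s' = 11.33 × 0.944 = 10.69 mg/L.

C_s ≈ 10.7 mg/L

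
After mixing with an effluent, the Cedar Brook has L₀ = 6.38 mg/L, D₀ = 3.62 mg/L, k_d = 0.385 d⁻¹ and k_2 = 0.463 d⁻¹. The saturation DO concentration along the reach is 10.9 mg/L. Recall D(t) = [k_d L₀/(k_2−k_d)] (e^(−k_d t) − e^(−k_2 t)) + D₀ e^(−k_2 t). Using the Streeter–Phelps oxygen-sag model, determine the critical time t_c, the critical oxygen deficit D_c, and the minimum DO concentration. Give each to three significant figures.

t_c ≈ 0.800 d; D_c ≈ 3.90 mg/L; min DO ≈ 7.00 mg/L

With k_2/k_d = 1.203 and 1 − D₀(k_2−k_d)/(k_d L₀) = 0.8850,
t_c = ln(1.203 × 0.8850) / (0.463 − 0.385) = ln(1.064) / 0.07800 = 0.06237/0.07800 = 0.7996 d.
D_c = (k_d/k_2) L₀ e^(−k_d t_c) = (0.385/0.463) × 6.38 × e^(−0.385×0.7996) = 0.8315 × 6.38 × 0.7350 = 3.899 mg/L.
Minimum DO = C_s − D_c = 10.9 − 3.899 = 7.001 mg/L.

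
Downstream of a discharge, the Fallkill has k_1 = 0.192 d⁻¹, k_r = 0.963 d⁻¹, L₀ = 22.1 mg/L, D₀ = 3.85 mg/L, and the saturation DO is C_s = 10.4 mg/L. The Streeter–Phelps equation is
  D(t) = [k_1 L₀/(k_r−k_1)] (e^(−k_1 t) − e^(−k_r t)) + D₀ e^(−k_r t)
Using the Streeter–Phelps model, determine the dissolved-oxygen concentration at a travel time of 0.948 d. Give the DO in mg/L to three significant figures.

k_1 L₀/(k_r−k_1) = 0.192×22.1/(0.963−0.192) = 4.243/0.7710 = 5.504 mg/L.
e^(−k_1 t) = e^(−0.192×0.9480) = 0.8336; e^(−k_r t) = e^(−0.963×0.9480) = 0.4013.
D = 5.504 × (0.8336 − 0.4013) + 3.85 × 0.4013 = 2.379 + 1.545 = 3.924 mg/L.
DO = C_s − D = 10.4 − 3.924 = 6.476 mg/L.

DO ≈ 6.48 mg/L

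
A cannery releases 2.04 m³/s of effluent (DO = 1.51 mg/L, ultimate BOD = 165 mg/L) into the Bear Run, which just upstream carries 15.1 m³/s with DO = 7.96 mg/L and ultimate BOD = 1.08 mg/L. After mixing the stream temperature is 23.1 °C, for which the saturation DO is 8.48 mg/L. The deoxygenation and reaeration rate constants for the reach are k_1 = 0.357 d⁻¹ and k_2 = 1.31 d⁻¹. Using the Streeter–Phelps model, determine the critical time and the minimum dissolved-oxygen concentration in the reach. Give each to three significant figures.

t_c ≈ 1.17 d; minimum DO ≈ 4.79 mg/L

Mixed DO = (15.1×7.96 + 2.04×1.51)/(15.1+2.04) = 123.3/17.14 = 7.192 mg/L.
Mixed L₀ = (15.1×1.08 + 2.04×165)/(17.14) = 352.9/17.14 = 20.59 mg/L.
Initial deficit D₀ = C_s − DO₀ = 8.48 − 7.192 = 1.288 mg/L.
t_c = (1/0.9530) ln[(1.31/0.357)(1 − 1.288×0.9530/(0.357×20.59))] = 1.049 × ln(3.057) = 1.172 d.
D_c = (0.357/1.31) × 20.59 × e^(−0.357×1.172) = 0.2725 × 20.59 × 0.6580 = 3.692 mg/L.
Minimum DO = 8.48 − 3.692 = 4.788 mg/L.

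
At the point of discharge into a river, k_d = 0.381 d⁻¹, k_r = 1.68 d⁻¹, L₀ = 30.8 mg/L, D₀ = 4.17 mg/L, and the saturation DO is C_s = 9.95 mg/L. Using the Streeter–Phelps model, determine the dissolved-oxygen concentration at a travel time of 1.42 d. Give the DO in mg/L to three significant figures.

DO ≈ 5.14 mg/L

k_d L₀/(k_r−k_d) = 0.381×30.8/(1.68−0.381) = 11.73/1.299 = 9.034 mg/L.
e^(−k_d t) = e^(−0.381×1.420) = 0.5822; e^(−k_r t) = e^(−1.68×1.420) = 0.09203.
D = 9.034 × (0.5822 − 0.09203) + 4.17 × 0.09203 = 4.428 + 0.3838 = 4.811 mg/L.
DO = C_s − D = 9.95 − 4.811 = 5.139 mg/L.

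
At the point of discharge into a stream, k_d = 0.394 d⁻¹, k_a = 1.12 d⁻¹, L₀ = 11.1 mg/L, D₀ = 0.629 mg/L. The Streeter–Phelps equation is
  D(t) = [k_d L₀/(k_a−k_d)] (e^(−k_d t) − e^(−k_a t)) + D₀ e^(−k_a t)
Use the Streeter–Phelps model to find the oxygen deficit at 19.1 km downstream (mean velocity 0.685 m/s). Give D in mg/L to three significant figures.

Travel time t = x/v = 19.1 km / (0.685 m/s) = 19100 m / 0.685 m/s = 27880 s = 0.3227 d.
k_d L₀/(k_a−k_d) = 0.394×11.1/(1.12−0.394) = 4.373/0.7260 = 6.024 mg/L.
e^(−k_d t) = e^(−0.394×0.3227) = 0.8806; e^(−k_a t) = e^(−1.12×0.3227) = 0.6967.
D = 6.024 × (0.8806 − 0.6967) + 0.629 × 0.6967 = 1.108 + 0.4382 = 1.546 mg/L.

D ≈ 1.55 mg/L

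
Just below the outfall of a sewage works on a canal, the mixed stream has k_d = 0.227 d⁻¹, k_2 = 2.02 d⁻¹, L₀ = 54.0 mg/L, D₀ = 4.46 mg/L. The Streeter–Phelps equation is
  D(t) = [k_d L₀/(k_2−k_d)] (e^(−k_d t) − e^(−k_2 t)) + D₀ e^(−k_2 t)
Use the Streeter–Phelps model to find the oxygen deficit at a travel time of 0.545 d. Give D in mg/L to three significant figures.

D ≈ 5.25 mg/L

k_d L₀/(k_2−k_d) = 0.227×54.0/(2.02−0.227) = 12.26/1.793 = 6.837 mg/L.
e^(−k_d t) = e^(−0.227×0.5450) = 0.8836; e^(−k_2 t) = e^(−2.02×0.5450) = 0.3326.
D = 6.837 × (0.8836 − 0.3326) + 4.46 × 0.3326 = 3.767 + 1.483 = 5.251 mg/L.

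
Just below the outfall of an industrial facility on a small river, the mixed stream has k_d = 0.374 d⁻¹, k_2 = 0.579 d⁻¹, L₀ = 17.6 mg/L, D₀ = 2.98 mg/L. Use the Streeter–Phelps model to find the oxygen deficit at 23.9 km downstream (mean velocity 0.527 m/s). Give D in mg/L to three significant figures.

Travel time t = x/v = 23.9 km / (0.527 m/s) = 23900 m / 0.527 m/s = 45350 s = 0.5249 d.
k_d L₀/(k_2−k_d) = 0.374×17.6/(0.579−0.374) = 6.582/0.2050 = 32.11 mg/L.
e^(−k_d t) = e^(−0.374×0.5249) = 0.8218; e^(−k_2 t) = e^(−0.579×0.5249) = 0.7379.
D = 32.11 × (0.8218 − 0.7379) + 2.98 × 0.7379 = 2.692 + 2.199 = 4.891 mg/L.

D ≈ 4.89 mg/L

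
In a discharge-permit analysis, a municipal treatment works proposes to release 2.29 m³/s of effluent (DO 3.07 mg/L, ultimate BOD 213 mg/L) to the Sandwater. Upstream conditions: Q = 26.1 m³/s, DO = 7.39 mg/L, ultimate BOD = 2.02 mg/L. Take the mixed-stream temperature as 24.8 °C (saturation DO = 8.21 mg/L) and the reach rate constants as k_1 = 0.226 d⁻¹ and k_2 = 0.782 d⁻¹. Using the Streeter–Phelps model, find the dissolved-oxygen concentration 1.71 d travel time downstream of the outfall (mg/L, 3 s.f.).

Mixed DO = (26.1×7.39 + 2.29×3.07)/(26.1+2.29) = 199.9/28.39 = 7.042 mg/L.
Mixed L₀ = (26.1×2.02 + 2.29×213)/(28.39) = 540.5/28.39 = 19.04 mg/L.
Initial deficit D₀ = C_s − DO₀ = 8.21 − 7.042 = 1.168 mg/L.
D(1.71) = [0.226×19.04/(0.782−0.226)](e^(−0.226×1.71) − e^(−0.782×1.71)) + 1.168 e^(−0.782×1.71)
= 7.739 × (0.6795 − 0.2626) + 1.168 × 0.2626 = 3.533 mg/L.
DO = 8.21 − 3.533 = 4.677 mg/L.

DO ≈ 4.68 mg/L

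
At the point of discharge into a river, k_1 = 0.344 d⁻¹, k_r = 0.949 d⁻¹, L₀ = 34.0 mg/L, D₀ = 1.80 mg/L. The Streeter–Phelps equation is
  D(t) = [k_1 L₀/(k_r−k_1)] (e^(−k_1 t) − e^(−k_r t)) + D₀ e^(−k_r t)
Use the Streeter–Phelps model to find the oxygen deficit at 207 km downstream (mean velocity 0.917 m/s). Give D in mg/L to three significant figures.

D ≈ 6.40 mg/L

Travel time t = x/v = 207 km / (0.917 m/s) = 207000 m / 0.917 m/s = 225700 s = 2.613 d.
k_1 L₀/(k_r−k_1) = 0.344×34.0/(0.949−0.344) = 11.70/0.6050 = 19.33 mg/L.
e^(−k_1 t) = e^(−0.344×2.613) = 0.4071; e^(−k_r t) = e^(−0.949×2.613) = 0.08379.
D = 19.33 × (0.4071 − 0.08379) + 1.80 × 0.08379 = 6.250 + 0.1508 = 6.401 mg/L.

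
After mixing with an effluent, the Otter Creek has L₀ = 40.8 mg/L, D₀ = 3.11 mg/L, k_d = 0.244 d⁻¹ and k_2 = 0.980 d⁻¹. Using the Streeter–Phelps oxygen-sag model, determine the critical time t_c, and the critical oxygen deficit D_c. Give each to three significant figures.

t_c ≈ 1.53 d; D_c ≈ 6.99 mg/L

t_c = [1/(k_2−k_d)] ln[(k_2/k_d)(1 − D₀(k_2−k_d)/(k_d L₀))]
= [1/(0.980−0.244)] ln[(0.980/0.244)(1 − 3.11×0.7360/(0.244×40.8))]
= (1/0.7360) ln[4.016 × 0.7701] = 1.359 × ln(3.093) = 1.359 × 1.129 = 1.534 d.
D_c = (k_d/k_2) L₀ e^(−k_d t_c) = (0.244/0.980) × 40.8 × e^(−0.244×1.534) = 0.2490 × 40.8 × 0.6878 = 6.986 mg/L.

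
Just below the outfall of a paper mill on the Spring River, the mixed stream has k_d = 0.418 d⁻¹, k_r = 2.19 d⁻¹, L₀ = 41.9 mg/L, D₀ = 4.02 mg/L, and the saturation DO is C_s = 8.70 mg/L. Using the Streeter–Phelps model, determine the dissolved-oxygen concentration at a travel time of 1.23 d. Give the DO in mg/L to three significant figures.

k_d L₀/(k_r−k_d) = 0.418×41.9/(2.19−0.418) = 17.51/1.772 = 9.884 mg/L.
e^(−k_d t) = e^(−0.418×1.230) = 0.5980; e^(−k_r t) = e^(−2.19×1.230) = 0.06763.
D = 9.884 × (0.5980 − 0.06763) + 4.02 × 0.06763 = 5.242 + 0.2719 = 5.514 mg/L.
DO = C_s − D = 8.70 − 5.514 = 3.186 mg/L.

DO ≈ 3.19 mg/L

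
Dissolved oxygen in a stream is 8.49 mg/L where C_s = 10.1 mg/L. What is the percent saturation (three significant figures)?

% saturation = C/C_s × 100 = 8.49/10.1 × 100 = 84.1 %.

84.1 % saturation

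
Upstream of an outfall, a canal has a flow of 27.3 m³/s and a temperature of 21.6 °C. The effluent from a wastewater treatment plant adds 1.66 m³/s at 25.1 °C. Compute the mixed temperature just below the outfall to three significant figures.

21.8 °C

Flow-weighted mixing: C = (Q_r C_r + Q_w C_w)/(Q_r + Q_w)
= (27.3×21.6 + 1.66×25.1)/(27.3 + 1.66) = 631.3/28.96 = 21.80 °C.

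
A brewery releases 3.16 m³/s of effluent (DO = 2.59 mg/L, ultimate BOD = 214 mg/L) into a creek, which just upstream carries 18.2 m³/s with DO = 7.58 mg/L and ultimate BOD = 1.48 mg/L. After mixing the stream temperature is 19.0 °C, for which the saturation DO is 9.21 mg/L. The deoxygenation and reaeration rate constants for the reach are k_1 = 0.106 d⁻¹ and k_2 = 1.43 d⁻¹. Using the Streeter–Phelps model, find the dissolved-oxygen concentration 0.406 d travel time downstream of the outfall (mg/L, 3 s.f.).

Mixed DO = (18.2×7.58 + 3.16×2.59)/(18.2+3.16) = 146.1/21.36 = 6.842 mg/L.
Mixed L₀ = (18.2×1.48 + 3.16×214)/(21.36) = 703.2/21.36 = 32.92 mg/L.
Initial deficit D₀ = C_s − DO₀ = 9.21 − 6.842 = 2.368 mg/L.
D(0.406) = [0.106×32.92/(1.43−0.106)](e^(−0.106×0.406) − e^(−1.43×0.406)) + 2.368 e^(−1.43×0.406)
= 2.636 × (0.9579 − 0.5596) + 2.368 × 0.5596 = 2.375 mg/L.
DO = 9.21 − 2.375 = 6.835 mg/L.

DO ≈ 6.84 mg/L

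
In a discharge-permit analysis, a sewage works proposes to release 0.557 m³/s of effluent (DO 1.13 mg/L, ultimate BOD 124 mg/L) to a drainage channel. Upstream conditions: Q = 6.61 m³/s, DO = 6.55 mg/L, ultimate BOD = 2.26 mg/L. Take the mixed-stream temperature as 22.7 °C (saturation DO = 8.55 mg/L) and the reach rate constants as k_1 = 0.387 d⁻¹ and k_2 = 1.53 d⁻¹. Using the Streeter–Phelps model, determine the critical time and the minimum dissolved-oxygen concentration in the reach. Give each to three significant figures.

Mixed DO = (6.61×6.55 + 0.557×1.13)/(6.61+0.557) = 43.92/7.167 = 6.129 mg/L.
Mixed L₀ = (6.61×2.26 + 0.557×124)/(7.167) = 84.01/7.167 = 11.72 mg/L.
Initial deficit D₀ = C_s − DO₀ = 8.55 − 6.129 = 2.421 mg/L.
t_c = (1/1.143) ln[(1.53/0.387)(1 − 2.421×1.143/(0.387×11.72))] = 0.8749 × ln(1.541) = 0.3786 d.
D_c = (0.387/1.53) × 11.72 × e^(−0.387×0.3786) = 0.2529 × 11.72 × 0.8637 = 2.561 mg/L.
Minimum DO = 8.55 − 2.561 = 5.989 mg/L.

t_c ≈ 0.379 d; minimum DO ≈ 5.99 mg/L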